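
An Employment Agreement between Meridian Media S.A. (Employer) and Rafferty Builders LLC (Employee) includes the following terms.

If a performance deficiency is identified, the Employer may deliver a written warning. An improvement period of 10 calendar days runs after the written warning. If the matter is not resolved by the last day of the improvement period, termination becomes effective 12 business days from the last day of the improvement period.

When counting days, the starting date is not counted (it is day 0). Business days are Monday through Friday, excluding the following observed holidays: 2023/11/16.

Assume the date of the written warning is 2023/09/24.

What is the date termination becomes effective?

2023/10/20

The last day of the improvement period: 2023/09/24 + 10 days = 2023/10/04.
The date termination becomes effective: counting 12 business days from Wednesday, 2023/10/04 (Oct 5, Oct 6, Oct 9, Oct 10, …, Oct 18, Oct 19, Oct 20, skipping weekends) reaches Friday, 2023/10/20.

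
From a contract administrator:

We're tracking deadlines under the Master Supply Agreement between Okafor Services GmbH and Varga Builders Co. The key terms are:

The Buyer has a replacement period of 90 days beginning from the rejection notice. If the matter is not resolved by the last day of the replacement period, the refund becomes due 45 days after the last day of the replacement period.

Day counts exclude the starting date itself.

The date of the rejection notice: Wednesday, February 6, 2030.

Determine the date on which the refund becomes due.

Adding 90 calendar days to February 6, 2030 gives May 7, 2030, which is the last day of the replacement period.
Adding 45 calendar days to May 7, 2030 gives June 21, 2030, which is the date on which the refund becomes due.

June 21, 2030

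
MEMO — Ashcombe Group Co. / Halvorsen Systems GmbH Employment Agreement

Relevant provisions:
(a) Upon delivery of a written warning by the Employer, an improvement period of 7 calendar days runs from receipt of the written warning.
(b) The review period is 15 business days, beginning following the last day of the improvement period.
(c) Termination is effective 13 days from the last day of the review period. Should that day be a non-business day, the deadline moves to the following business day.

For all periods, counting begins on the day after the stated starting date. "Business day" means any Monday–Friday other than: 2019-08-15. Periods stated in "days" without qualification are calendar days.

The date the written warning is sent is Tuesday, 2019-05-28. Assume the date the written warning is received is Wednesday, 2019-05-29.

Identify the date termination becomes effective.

The last day of the improvement period: 7 calendar days after 2019-05-29 is 2019-06-05.
The last day of the review period: counting 15 business days from Wednesday, 2019-06-05 (Jun 6, Jun 7, Jun 10, Jun 11, …, Jun 24, Jun 25, Jun 26, skipping weekends) reaches Wednesday, 2019-06-26.
The date termination becomes effective: 13 calendar days after 2019-06-26 is 2019-07-09. 2019-07-09 is a Tuesday and is not a listed holiday, so no roll-forward applies.

2019-07-09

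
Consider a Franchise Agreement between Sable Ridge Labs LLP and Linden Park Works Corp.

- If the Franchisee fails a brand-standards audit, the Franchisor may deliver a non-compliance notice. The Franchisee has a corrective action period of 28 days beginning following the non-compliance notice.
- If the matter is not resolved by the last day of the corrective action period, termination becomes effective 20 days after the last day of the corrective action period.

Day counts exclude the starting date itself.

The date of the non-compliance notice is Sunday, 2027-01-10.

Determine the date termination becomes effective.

Adding 28 calendar days to 2027-01-10 gives 2027-02-07, which is the last day of the corrective action period.
Adding 20 calendar days to 2027-02-07 gives 2027-02-27, which is the date termination becomes effective.

2027-02-27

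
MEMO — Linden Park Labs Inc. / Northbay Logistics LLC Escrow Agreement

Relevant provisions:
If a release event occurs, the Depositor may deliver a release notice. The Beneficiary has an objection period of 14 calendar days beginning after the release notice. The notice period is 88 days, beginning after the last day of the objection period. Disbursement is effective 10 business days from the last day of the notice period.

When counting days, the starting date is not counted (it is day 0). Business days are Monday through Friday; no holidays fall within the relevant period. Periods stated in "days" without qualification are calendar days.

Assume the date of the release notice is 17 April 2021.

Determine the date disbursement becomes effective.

11 August 2021

The last day of the objection period: 14 calendar days after 17 April 2021 is 1 May 2021.
Adding 88 calendar days to 1 May 2021 gives 28 July 2021, which is the last day of the notice period.
The date disbursement becomes effective: 10 business days after Wednesday, 28 July 2021, skipping weekends — Jul 29, Jul 30, Aug 2, Aug 3, Aug 4, Aug 5, Aug 6, Aug 9, Aug 10, Aug 11 — lands on Wednesday, 11 August 2021.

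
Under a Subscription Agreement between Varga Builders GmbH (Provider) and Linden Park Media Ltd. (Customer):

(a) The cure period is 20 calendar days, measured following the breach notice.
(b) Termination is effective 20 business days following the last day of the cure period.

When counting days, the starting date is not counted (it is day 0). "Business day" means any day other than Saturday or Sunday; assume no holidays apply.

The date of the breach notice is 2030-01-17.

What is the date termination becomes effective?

2030-03-06

The last day of the cure period: 20 calendar days after 2030-01-17 is 2030-02-06.
The date termination becomes effective: 20 business days after Wednesday, 2030-02-06, skipping weekends — Feb 7, Feb 8, Feb 11, Feb 12, …, Mar 4, Mar 5, Mar 6 — lands on Wednesday, 2030-03-06.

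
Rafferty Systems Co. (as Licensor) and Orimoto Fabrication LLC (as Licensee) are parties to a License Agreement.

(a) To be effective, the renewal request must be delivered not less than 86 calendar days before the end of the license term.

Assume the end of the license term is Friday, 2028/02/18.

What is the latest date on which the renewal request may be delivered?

2027/11/24

Counting back 86 calendar days from 2028/02/18 gives 2027/11/24.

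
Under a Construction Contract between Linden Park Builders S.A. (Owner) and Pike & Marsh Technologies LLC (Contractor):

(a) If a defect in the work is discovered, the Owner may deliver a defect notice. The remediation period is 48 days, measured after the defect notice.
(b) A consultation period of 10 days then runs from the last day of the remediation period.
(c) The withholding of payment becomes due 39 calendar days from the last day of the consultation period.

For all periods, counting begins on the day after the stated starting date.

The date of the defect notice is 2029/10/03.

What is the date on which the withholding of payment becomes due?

2030/01/08

The last day of the remediation period: 2029/10/03 + 48 days = 2029/11/20.
The last day of the consultation period: 2029/11/20 + 10 days = 2029/11/30.
Adding 39 calendar days to 2029/11/30 gives 2030/01/08, which is the date on which the withholding of payment becomes due.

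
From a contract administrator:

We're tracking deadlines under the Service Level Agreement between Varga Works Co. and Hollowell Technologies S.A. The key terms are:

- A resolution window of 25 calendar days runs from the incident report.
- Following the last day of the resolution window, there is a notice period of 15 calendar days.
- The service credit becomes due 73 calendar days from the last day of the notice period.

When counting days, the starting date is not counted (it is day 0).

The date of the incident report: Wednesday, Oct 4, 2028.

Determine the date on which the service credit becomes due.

Jan 25, 2029

Adding 25 calendar days to Oct 4, 2028 gives Oct 29, 2028, which is the last day of the resolution window.
Adding 15 calendar days to Oct 29, 2028 gives Nov 13, 2028, which is the last day of the notice period.
Adding 73 calendar days to Nov 13, 2028 gives Jan 25, 2029, which is the date on which the service credit becomes due.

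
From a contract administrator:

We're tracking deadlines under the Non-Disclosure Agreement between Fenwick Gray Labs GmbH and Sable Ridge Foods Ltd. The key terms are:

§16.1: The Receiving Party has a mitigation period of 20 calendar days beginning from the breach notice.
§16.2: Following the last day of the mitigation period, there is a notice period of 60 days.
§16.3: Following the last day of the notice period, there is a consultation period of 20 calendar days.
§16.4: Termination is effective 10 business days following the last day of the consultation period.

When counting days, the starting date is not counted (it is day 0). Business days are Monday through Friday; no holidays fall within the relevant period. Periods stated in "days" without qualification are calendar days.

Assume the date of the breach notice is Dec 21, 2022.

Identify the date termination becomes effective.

The last day of the mitigation period: 20 calendar days after Dec 21, 2022 is Jan 10, 2023.
Adding 60 calendar days to Jan 10, 2023 gives Mar 11, 2023, which is the last day of the notice period.
The last day of the consultation period: 20 calendar days after Mar 11, 2023 is Mar 31, 2023.
The date termination becomes effective: 10 business days after Friday, Mar 31, 2023, skipping weekends — Apr 3, Apr 4, Apr 5, Apr 6, Apr 7, Apr 10, Apr 11, Apr 12, Apr 13, Apr 14 — lands on Friday, Apr 14, 2023.

Apr 14, 2023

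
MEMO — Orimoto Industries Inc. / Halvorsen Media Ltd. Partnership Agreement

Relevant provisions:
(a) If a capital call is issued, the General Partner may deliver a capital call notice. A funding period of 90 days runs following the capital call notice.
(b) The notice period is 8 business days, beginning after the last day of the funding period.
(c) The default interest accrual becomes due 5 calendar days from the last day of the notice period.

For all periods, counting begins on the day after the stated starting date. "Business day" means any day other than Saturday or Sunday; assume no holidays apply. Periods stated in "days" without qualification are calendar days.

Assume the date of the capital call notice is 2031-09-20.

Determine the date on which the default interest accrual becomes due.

The last day of the funding period: 90 calendar days after 2031-09-20 is 2031-12-19.
The last day of the notice period: 8 business days after Friday, 2031-12-19, skipping weekends — Dec 22, Dec 23, Dec 24, Dec 25, Dec 26, Dec 29, Dec 30, Dec 31 — lands on Wednesday, 2031-12-31.
Adding 5 calendar days to 2031-12-31 gives 2032-01-05, which is the date on which the default interest accrual becomes due.

2032-01-05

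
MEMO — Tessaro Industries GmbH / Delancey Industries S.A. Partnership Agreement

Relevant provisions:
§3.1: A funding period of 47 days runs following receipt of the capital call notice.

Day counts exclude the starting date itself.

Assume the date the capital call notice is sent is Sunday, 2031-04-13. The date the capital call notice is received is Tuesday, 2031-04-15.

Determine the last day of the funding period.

2031-06-01

Adding 47 calendar days to 2031-04-15 gives 2031-06-01, which is the last day of the funding period.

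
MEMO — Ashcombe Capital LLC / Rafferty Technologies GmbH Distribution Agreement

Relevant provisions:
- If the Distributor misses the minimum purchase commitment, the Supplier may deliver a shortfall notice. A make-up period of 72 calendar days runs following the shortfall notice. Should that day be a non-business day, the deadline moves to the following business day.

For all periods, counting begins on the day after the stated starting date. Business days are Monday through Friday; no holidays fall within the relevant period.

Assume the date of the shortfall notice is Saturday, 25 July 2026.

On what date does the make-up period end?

5 October 2026

Adding 72 calendar days to 25 July 2026 gives 5 October 2026, which is the last day of the make-up period. 5 October 2026 is a Monday, so no roll-forward applies.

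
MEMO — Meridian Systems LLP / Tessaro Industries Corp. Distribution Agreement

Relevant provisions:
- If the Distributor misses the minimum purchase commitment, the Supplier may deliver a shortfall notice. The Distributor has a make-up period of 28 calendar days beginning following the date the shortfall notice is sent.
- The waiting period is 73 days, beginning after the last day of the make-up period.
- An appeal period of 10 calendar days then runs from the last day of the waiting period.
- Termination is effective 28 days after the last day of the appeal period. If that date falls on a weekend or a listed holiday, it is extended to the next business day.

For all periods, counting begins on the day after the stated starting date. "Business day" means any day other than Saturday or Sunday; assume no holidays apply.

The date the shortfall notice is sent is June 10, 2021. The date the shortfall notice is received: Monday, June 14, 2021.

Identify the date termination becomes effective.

October 27, 2021

Adding 28 calendar days to June 10, 2021 gives July 8, 2021, which is the last day of the make-up period.
The last day of the waiting period: July 8, 2021 + 73 days = September 19, 2021.
Adding 10 calendar days to September 19, 2021 gives September 29, 2021, which is the last day of the appeal period.
Adding 28 calendar days to September 29, 2021 gives October 27, 2021, which is the date termination becomes effective. October 27, 2021 is a Wednesday, so no roll-forward applies.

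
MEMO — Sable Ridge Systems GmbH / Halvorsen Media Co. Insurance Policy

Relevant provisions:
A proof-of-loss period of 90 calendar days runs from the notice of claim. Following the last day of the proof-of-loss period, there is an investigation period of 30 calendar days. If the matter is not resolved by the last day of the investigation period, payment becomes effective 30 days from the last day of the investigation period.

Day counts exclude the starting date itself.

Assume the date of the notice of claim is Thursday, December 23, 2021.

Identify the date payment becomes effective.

Adding 90 calendar days to December 23, 2021 gives March 23, 2022, which is the last day of the proof-of-loss period.
Adding 30 calendar days to March 23, 2022 gives April 22, 2022, which is the last day of the investigation period.
Adding 30 calendar days to April 22, 2022 gives May 22, 2022, which is the date payment becomes effective.

May 22, 2022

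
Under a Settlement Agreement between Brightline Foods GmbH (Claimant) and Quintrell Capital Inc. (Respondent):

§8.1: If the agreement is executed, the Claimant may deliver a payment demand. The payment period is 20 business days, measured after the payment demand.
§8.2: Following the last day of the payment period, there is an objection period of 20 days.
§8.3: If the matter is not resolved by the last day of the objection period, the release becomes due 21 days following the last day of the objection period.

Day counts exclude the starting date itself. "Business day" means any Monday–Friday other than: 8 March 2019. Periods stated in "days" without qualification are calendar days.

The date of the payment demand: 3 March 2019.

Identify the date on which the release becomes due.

The last day of the payment period: counting 20 business days from Sunday, 3 March 2019 (Mar 4, Mar 5, Mar 6, Mar 7, …, Mar 28, Mar 29, Apr 1, skipping weekends and the listed holiday on Mar 8) reaches Monday, 1 April 2019.
The last day of the objection period: 1 April 2019 + 20 days = 21 April 2019.
Adding 21 calendar days to 21 April 2019 gives 12 May 2019, which is the date on which the release becomes due.

12 May 2019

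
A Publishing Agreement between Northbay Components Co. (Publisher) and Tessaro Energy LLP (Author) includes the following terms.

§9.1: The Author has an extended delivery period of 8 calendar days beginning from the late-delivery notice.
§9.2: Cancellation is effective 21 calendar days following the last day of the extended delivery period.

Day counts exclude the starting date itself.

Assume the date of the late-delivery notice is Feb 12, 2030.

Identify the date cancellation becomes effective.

The last day of the extended delivery period: Feb 12, 2030 + 8 days = Feb 20, 2030.
Adding 21 calendar days to Feb 20, 2030 gives Mar 13, 2030, which is the date cancellation becomes effective.

Mar 13, 2030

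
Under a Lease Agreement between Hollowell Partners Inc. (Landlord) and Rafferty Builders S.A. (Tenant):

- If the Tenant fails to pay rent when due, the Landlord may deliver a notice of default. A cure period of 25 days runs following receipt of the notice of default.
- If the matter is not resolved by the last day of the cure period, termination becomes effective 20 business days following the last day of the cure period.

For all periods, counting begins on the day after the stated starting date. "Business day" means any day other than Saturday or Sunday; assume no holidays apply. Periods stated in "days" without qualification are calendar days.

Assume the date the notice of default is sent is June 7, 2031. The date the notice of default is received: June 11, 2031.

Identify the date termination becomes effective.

August 1, 2031

The last day of the cure period: June 11, 2031 + 25 days = July 6, 2031.
The date termination becomes effective: 20 business days after Sunday, July 6, 2031, skipping weekends — Jul 7, Jul 8, Jul 9, Jul 10, …, Jul 30, Jul 31, Aug 1 — lands on Friday, August 1, 2031.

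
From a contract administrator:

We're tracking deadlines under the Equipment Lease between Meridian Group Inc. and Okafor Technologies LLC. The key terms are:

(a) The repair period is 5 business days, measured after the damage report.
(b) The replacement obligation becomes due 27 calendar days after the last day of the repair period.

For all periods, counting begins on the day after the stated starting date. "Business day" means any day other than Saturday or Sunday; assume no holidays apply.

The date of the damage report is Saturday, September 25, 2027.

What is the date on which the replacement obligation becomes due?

The last day of the repair period: counting 5 business days from Saturday, September 25, 2027 (Sep 27, Sep 28, Sep 29, Sep 30, Oct 1, skipping weekends) reaches Friday, October 1, 2027.
The date on which the replacement obligation becomes due: 27 calendar days after October 1, 2027 is October 28, 2027.

October 28, 2027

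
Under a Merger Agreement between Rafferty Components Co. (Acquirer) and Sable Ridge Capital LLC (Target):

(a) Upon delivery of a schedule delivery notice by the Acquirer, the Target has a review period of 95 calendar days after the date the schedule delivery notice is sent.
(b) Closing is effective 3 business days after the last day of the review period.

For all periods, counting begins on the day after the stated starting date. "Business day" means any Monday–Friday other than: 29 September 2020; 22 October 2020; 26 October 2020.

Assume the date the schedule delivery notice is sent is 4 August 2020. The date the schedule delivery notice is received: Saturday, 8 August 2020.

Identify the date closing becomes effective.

The last day of the review period: 95 calendar days after 4 August 2020 is 7 November 2020.
The date closing becomes effective: counting 3 business days from Saturday, 7 November 2020 (Nov 9, Nov 10, Nov 11, skipping weekends) reaches Wednesday, 11 November 2020.

11 November 2020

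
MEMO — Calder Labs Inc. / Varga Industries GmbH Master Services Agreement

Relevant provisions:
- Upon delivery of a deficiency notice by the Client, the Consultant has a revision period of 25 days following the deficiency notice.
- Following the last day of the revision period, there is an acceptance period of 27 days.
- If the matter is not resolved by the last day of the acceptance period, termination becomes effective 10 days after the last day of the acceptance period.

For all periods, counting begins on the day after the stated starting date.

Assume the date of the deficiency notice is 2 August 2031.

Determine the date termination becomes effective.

Adding 25 calendar days to 2 August 2031 gives 27 August 2031, which is the last day of the revision period.
Adding 27 calendar days to 27 August 2031 gives 23 September 2031, which is the last day of the acceptance period.
Adding 10 calendar days to 23 September 2031 gives 3 October 2031, which is the date termination becomes effective.

3 October 2031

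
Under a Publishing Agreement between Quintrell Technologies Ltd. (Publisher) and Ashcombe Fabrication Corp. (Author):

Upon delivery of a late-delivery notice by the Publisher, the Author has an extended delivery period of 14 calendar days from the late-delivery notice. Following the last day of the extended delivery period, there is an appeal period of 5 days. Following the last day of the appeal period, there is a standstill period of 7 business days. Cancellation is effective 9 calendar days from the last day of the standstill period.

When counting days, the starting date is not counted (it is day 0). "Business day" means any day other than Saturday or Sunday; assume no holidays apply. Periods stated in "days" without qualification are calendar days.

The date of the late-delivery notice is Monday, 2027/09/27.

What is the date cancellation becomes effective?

The last day of the extended delivery period: 14 calendar days after 2027/09/27 is 2027/10/11.
Adding 5 calendar days to 2027/10/11 gives 2027/10/16, which is the last day of the appeal period.
The last day of the standstill period: 7 business days after Saturday, 2027/10/16, skipping weekends — Oct 18, Oct 19, Oct 20, Oct 21, Oct 22, Oct 25, Oct 26 — lands on Tuesday, 2027/10/26.
The date cancellation becomes effective: 2027/10/26 + 9 days = 2027/11/04.

2027/11/04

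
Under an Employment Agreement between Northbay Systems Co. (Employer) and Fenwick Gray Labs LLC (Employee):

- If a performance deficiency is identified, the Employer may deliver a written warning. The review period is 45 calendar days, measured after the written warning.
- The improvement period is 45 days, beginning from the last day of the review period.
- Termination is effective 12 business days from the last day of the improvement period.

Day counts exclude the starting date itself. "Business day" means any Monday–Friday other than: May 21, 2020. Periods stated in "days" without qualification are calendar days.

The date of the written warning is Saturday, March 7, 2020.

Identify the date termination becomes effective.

June 23, 2020

Adding 45 calendar days to March 7, 2020 gives April 21, 2020, which is the last day of the review period.
The last day of the improvement period: April 21, 2020 + 45 days = June 5, 2020.
The date termination becomes effective: counting 12 business days from Friday, June 5, 2020 (Jun 8, Jun 9, Jun 10, Jun 11, …, Jun 19, Jun 22, Jun 23, skipping weekends) reaches Tuesday, June 23, 2020.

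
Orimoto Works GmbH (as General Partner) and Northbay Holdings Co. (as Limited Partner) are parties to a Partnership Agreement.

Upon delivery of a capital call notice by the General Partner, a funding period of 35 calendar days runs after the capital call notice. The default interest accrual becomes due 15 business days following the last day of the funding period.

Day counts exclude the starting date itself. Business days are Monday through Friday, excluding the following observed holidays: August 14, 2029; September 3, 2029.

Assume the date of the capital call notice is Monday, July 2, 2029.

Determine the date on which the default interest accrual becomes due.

August 28, 2029

The last day of the funding period: July 2, 2029 + 35 days = August 6, 2029.
The date on which the default interest accrual becomes due: 15 business days after Monday, August 6, 2029, skipping weekends and the listed holiday on Aug 14 — Aug 7, Aug 8, Aug 9, Aug 10, …, Aug 24, Aug 27, Aug 28 — lands on Tuesday, August 28, 2029.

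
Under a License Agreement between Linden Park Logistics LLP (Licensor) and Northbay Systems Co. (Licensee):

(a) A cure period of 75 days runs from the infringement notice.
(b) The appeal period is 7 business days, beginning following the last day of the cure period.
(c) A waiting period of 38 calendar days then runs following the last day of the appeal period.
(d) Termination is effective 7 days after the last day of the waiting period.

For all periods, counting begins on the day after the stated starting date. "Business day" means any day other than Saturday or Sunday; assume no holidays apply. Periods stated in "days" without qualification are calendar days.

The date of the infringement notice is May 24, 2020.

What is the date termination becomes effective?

The last day of the cure period: May 24, 2020 + 75 days = August 7, 2020.
The last day of the appeal period: 7 business days after Friday, August 7, 2020, skipping weekends — Aug 10, Aug 11, Aug 12, Aug 13, Aug 14, Aug 17, Aug 18 — lands on Tuesday, August 18, 2020.
Adding 38 calendar days to August 18, 2020 gives September 25, 2020, which is the last day of the waiting period.
The date termination becomes effective: 7 calendar days after September 25, 2020 is October 2, 2020.

October 2, 2020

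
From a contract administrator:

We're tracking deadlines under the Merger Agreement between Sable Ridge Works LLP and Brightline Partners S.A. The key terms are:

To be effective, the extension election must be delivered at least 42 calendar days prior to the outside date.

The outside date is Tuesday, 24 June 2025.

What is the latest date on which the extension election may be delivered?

24 June 2025 minus 42 days is 13 May 2025.

13 May 2025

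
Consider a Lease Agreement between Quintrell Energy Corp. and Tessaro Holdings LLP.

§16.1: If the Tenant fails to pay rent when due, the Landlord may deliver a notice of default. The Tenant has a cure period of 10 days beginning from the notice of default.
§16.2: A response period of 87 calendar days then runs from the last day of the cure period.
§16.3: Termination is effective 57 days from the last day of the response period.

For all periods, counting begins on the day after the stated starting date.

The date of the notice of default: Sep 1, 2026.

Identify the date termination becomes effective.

Adding 10 calendar days to Sep 1, 2026 gives Sep 11, 2026, which is the last day of the cure period.
Adding 87 calendar days to Sep 11, 2026 gives Dec 7, 2026, which is the last day of the response period.
The date termination becomes effective: 57 calendar days after Dec 7, 2026 is Feb 2, 2027.

Feb 2, 2027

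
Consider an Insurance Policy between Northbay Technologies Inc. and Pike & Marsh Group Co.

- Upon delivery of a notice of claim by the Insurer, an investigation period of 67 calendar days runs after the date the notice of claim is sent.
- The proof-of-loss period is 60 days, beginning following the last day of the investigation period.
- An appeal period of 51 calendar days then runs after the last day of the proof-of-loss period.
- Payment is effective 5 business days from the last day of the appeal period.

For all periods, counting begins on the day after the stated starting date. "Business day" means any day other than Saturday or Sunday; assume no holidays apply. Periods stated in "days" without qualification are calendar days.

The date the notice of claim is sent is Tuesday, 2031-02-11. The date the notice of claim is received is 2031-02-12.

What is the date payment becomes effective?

2031-08-15

The last day of the investigation period: 67 calendar days after 2031-02-11 is 2031-04-19.
The last day of the proof-of-loss period: 60 calendar days after 2031-04-19 is 2031-06-18.
Adding 51 calendar days to 2031-06-18 gives 2031-08-08, which is the last day of the appeal period.
The date payment becomes effective: counting 5 business days from Friday, 2031-08-08 (Aug 11, Aug 12, Aug 13, Aug 14, Aug 15, skipping weekends) reaches Friday, 2031-08-15.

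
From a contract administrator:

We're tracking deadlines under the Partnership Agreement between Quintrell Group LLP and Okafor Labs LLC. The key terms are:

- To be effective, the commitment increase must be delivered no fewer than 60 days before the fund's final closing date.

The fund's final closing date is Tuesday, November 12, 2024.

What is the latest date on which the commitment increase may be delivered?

September 13, 2024

November 12, 2024 minus 60 days is September 13, 2024.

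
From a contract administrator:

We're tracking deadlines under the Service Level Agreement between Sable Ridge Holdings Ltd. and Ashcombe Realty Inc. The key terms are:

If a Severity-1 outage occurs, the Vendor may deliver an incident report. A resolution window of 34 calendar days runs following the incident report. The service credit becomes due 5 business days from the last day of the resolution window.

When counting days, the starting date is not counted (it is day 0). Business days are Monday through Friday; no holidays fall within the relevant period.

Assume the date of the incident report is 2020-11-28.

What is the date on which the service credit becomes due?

The last day of the resolution window: 2020-11-28 + 34 days = 2021-01-01.
The date on which the service credit becomes due: 5 business days after Friday, 2021-01-01, skipping weekends — Jan 4, Jan 5, Jan 6, Jan 7, Jan 8 — lands on Friday, 2021-01-08.

2021-01-08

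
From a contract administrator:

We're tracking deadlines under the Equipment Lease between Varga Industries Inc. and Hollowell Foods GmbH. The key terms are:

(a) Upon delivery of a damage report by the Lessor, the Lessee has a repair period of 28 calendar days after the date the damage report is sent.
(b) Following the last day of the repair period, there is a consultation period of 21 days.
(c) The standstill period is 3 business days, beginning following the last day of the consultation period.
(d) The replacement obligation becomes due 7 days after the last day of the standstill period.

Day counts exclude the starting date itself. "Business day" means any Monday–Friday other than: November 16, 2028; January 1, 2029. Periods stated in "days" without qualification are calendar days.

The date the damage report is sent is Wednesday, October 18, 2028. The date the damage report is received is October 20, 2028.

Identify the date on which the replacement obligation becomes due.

Adding 28 calendar days to October 18, 2028 gives November 15, 2028, which is the last day of the repair period.
Adding 21 calendar days to November 15, 2028 gives December 6, 2028, which is the last day of the consultation period.
The last day of the standstill period: 3 business days after Wednesday, December 6, 2028, skipping weekends — Dec 7, Dec 8, Dec 11 — lands on Monday, December 11, 2028.
The date on which the replacement obligation becomes due: December 11, 2028 + 7 days = December 18, 2028.

December 18, 2028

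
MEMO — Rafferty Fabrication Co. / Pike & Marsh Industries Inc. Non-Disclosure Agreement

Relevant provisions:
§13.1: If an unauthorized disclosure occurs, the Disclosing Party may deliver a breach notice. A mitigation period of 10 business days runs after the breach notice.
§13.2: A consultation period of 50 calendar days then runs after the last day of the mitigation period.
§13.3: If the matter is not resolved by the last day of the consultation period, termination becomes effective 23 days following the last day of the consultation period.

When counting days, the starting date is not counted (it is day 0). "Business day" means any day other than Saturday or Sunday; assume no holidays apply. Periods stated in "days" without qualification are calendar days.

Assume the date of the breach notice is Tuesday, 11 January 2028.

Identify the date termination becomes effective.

7 April 2028

The last day of the mitigation period: 10 business days after Tuesday, 11 January 2028, skipping weekends — Jan 12, Jan 13, Jan 14, Jan 17, Jan 18, Jan 19, Jan 20, Jan 21, Jan 24, Jan 25 — lands on Tuesday, 25 January 2028.
The last day of the consultation period: 50 calendar days after 25 January 2028 is 15 March 2028.
The date termination becomes effective: 23 calendar days after 15 March 2028 is 7 April 2028.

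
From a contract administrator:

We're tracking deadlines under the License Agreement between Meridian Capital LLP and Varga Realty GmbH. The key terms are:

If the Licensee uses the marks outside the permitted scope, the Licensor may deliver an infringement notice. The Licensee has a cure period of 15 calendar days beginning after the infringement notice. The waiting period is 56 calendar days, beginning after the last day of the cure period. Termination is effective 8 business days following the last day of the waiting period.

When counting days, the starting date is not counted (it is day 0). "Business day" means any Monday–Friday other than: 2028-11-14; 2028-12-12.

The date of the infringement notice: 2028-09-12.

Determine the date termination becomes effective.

The last day of the cure period: 15 calendar days after 2028-09-12 is 2028-09-27.
Adding 56 calendar days to 2028-09-27 gives 2028-11-22, which is the last day of the waiting period.
The date termination becomes effective: counting 8 business days from Wednesday, 2028-11-22 (Nov 23, Nov 24, Nov 27, Nov 28, Nov 29, Nov 30, Dec 1, Dec 4, skipping weekends) reaches Monday, 2028-12-04.

2028-12-04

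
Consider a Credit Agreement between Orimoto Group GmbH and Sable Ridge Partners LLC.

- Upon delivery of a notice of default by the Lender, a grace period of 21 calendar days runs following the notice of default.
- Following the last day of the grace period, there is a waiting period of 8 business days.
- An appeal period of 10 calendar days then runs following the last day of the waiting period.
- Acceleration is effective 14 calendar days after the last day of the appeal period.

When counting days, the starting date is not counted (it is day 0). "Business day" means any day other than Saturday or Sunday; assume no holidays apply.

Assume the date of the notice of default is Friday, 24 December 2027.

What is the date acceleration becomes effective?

The last day of the grace period: 24 December 2027 + 21 days = 14 January 2028.
From Friday, 14 January 2028, 8 business days (Jan 17, Jan 18, Jan 19, Jan 20, Jan 21, Jan 24, Jan 25, Jan 26, skipping weekends) brings us to Wednesday, 26 January 2028, which is the last day of the waiting period.
The last day of the appeal period: 26 January 2028 + 10 days = 5 February 2028.
The date acceleration becomes effective: 5 February 2028 + 14 days = 19 February 2028.

19 February 2028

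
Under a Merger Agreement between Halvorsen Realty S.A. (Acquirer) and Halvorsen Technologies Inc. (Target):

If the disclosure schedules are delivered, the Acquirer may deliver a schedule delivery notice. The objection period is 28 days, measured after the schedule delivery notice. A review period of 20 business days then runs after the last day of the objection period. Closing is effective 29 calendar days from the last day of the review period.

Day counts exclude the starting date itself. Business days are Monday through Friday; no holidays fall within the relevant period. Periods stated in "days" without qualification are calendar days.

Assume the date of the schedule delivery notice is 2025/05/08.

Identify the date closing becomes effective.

The last day of the objection period: 28 calendar days after 2025/05/08 is 2025/06/05.
From Thursday, 2025/06/05, 20 business days (Jun 6, Jun 9, Jun 10, Jun 11, …, Jul 1, Jul 2, Jul 3, skipping weekends) brings us to Thursday, 2025/07/03, which is the last day of the review period.
Adding 29 calendar days to 2025/07/03 gives 2025/08/01, which is the date closing becomes effective.

2025/08/01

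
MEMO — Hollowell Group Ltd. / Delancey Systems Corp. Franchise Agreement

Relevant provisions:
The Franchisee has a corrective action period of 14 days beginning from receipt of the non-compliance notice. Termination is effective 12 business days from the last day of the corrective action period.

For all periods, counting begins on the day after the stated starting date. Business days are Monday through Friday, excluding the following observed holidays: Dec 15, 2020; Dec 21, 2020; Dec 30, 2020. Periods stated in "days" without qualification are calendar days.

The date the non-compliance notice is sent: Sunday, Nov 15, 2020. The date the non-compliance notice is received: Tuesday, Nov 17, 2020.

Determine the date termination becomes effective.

The last day of the corrective action period: Nov 17, 2020 + 14 days = Dec 1, 2020.
The date termination becomes effective: counting 12 business days from Tuesday, Dec 1, 2020 (Dec 2, Dec 3, Dec 4, Dec 7, …, Dec 16, Dec 17, Dec 18, skipping weekends and the listed holiday on Dec 15) reaches Friday, Dec 18, 2020.

Dec 18, 2020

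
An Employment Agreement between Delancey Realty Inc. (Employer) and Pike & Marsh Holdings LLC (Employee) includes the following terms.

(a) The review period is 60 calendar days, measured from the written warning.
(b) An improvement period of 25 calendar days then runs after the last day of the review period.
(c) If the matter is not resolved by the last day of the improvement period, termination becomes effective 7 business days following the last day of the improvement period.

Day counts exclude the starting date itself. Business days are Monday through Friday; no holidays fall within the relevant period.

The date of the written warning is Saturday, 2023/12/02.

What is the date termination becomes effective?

The last day of the review period: 2023/12/02 + 60 days = 2024/01/31.
Adding 25 calendar days to 2024/01/31 gives 2024/02/25, which is the last day of the improvement period.
The date termination becomes effective: counting 7 business days from Sunday, 2024/02/25 (Feb 26, Feb 27, Feb 28, Feb 29, Mar 1, Mar 4, Mar 5, skipping weekends) reaches Tuesday, 2024/03/05.

2024/03/05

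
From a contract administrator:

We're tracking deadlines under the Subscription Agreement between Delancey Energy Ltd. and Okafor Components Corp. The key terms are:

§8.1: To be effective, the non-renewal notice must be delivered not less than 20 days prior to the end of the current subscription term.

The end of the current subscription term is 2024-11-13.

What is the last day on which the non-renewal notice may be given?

2024-11-13 minus 20 days is 2024-10-24.

2024-10-24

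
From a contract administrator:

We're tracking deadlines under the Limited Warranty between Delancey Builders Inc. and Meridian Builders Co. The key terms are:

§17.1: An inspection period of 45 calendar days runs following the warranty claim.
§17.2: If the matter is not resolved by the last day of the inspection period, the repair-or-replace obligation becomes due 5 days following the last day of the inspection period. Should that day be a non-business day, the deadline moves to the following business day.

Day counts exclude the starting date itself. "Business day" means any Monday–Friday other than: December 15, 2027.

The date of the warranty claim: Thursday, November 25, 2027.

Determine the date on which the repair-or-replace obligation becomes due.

January 14, 2028

The last day of the inspection period: November 25, 2027 + 45 days = January 9, 2028.
The date on which the repair-or-replace obligation becomes due: January 9, 2028 + 5 days = January 14, 2028. January 14, 2028 is a Friday and is not a listed holiday, so no roll-forward applies.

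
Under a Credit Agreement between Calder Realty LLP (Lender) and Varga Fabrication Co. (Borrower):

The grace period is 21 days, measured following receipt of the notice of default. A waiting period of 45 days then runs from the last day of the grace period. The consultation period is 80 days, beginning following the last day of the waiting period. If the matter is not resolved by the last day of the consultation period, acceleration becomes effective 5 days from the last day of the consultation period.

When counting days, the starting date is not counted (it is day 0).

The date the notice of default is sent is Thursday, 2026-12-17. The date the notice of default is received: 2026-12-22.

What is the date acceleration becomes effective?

2027-05-22

The last day of the grace period: 21 calendar days after 2026-12-22 is 2027-01-12.
The last day of the waiting period: 2027-01-12 + 45 days = 2027-02-26.
The last day of the consultation period: 80 calendar days after 2027-02-26 is 2027-05-17.
The date acceleration becomes effective: 2027-05-17 + 5 days = 2027-05-22.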